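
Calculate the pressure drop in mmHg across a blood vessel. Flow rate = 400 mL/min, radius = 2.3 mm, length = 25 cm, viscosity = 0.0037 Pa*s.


dP = 8*mu*L*Q / (pi*r^4)
Q = 400 mL/min = 6.66667e-06 m^3/s
dP = 561.151 Pa = 561.151 / 133.322 mmHg = 4.209 mmHg


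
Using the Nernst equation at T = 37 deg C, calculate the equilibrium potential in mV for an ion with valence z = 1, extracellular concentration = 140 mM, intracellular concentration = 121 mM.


E = (RT/(zF)) * ln(C_out/C_in)
T = 37 + 273.15 = 310.15 K
E = (8.314 * 310.15 / (1 * 96485)) * ln(140/121)
E = 3.898 mV


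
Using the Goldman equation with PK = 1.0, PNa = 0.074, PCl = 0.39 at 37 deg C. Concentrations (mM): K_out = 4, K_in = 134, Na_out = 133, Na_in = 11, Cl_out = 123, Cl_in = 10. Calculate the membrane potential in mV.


Vm = (RT/F)*ln((PK*Ko + PNa*Nao + PCl*Cli)/(PK*Ki + PNa*Nai + PCl*Clo))
Numer = 17.742, Denom = 182.784
Vm = -62.33 mV


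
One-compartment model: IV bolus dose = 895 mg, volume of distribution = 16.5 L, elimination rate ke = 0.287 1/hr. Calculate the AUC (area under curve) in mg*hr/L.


C0 = Dose/Vd = 895/16.5 = 54.2424 mg/L
AUC = C0/ke = 54.2424/0.287
AUC = 189 mg*hr/L


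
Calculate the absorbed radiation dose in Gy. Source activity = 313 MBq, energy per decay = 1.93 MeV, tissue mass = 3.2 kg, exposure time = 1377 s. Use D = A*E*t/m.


A = 313 MBq = 3.1300e+08 Bq
E = 1.93 MeV = 3.09186e-13 J
D = A*E*t/m = 3.1300e+08*3.09186e-13*1377/3.2
D = 0.04164 Gy


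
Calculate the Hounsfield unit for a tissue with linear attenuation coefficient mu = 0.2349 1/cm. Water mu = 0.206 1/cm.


HU = ((mu_tissue - mu_water) / mu_water) * 1000
HU = ((0.2349 - 0.206) / 0.206) * 1000
HU = 140.3


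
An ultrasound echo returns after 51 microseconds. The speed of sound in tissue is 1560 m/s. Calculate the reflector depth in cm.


depth = c * t / 2
t = 51 us = 5.1000e-05 s
depth = 1560 * 5.1000e-05 / 2
depth = 0.03978 m = 3.978 cm


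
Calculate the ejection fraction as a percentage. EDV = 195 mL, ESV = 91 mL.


SV = EDV - ESV = 195 - 91 = 104 mL
EF = SV/EDV * 100 = 104/195 * 100
EF = 53.33%


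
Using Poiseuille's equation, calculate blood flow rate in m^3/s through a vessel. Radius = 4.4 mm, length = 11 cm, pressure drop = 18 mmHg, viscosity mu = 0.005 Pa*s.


Q = pi*r^4*dP / (8*mu*L)
r = 0.0044 m, L = 0.11 m
dP = 18 mmHg = 2399.796 Pa
Q = 6.4222e-04 m^3/s


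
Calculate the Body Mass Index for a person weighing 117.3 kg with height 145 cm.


BMI = weight / height^2
height = 145 cm = 1.45 m
BMI = 117.3 / 1.45^2
BMI = 55.79 kg/m^2


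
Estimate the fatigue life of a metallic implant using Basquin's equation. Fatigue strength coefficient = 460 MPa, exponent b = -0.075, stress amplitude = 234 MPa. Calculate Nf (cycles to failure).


sigma_a = sigma_f' * (2Nf)^b
2Nf = (sigma_a/sigma_f')^(1/b)
2Nf = (234/460)^(1/-0.075)
2Nf = 8201.4944
Nf = 4101


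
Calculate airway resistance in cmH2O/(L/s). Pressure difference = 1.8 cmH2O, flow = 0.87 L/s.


R = dP / flow
R = 1.8 / 0.87
R = 2.069 cmH2O/(L/s)


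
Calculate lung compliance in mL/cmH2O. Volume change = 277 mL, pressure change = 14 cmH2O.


C = dV / dP
C = 277 / 14
C = 19.79 mL/cmH2O


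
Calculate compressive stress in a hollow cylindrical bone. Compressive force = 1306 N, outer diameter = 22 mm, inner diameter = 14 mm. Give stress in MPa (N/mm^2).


A = pi*(r_o^2 - r_i^2)
r_o = 11 mm, r_i = 7 mm
A = 226.195 mm^2
sigma = F/A = 1306 / 226.195
sigma = 5.774 MPa


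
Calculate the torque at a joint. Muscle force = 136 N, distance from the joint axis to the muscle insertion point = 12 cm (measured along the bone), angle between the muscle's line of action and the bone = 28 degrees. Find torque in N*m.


Torque = F * d * sin(theta)   (moment arm = d*sin(theta))
d = 12 cm = 0.12 m
Torque = 136 * 0.12 * sin(28)
Torque = 7.662 N*m


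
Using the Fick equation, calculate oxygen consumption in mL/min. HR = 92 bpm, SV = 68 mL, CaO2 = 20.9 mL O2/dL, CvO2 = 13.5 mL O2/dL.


CO = HR*SV = 92*68/1000 = 6.256 L/min
a-v O2 diff = 20.9 - 13.5 = 7.4 mL/dL
VO2 = CO * (CaO2-CvO2) * 10 dL/L
VO2 = 6.256 * 7.4 * 10
VO2 = 462.9 mL/min


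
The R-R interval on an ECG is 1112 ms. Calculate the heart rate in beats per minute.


HR = 60 / RR_interval(s)
RR = 1112 ms = 1.112 s
HR = 60 / 1.112 = 53.96 bpm


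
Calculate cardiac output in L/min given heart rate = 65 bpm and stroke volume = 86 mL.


CO = HR * SV
CO = 65 * 86 / 1000
CO = 5.59 L/min


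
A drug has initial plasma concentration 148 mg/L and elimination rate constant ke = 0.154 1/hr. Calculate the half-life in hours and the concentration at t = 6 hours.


t_half = ln(2) / ke = 0.693147 / 0.154 = 4.501 hr
C(t) = C0 * exp(-ke*t) = 148 * exp(-0.154*6)
C(6) = 58.75 mg/L


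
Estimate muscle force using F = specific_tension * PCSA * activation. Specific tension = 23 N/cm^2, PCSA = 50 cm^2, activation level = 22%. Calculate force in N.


F = sigma * PCSA * activation
F = 23 * 50 * 0.22
F = 253 N


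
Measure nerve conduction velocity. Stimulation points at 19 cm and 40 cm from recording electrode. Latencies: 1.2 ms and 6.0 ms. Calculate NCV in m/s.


Distance = (40 - 19) / 100 = 0.21 m
dt = (6.0 - 1.2) / 1000 = 0.0048 s
NCV = dist / dt = 43.75 m/s


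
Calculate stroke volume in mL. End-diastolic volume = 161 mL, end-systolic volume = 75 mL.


SV = EDV - ESV
SV = 161 - 75
SV = 86 mL


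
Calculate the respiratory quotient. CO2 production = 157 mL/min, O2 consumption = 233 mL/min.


RQ = VCO2 / VO2
RQ = 157 / 233
RQ = 0.6738


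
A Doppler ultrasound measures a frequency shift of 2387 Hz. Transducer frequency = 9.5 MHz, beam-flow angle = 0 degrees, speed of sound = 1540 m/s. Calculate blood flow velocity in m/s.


v = fd * c / (2 * f0 * cos(theta))
v = 2387 * 1540 / (2 * 9.5000e+06 * cos(0))
v = 0.1935 m/s


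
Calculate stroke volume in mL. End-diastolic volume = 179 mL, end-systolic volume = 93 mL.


SV = EDV - ESV
SV = 179 - 93
SV = 86 mL


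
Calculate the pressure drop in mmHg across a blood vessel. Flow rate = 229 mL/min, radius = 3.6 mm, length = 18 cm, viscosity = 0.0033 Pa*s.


dP = 8*mu*L*Q / (pi*r^4)
Q = 229 mL/min = 3.81667e-06 m^3/s
dP = 34.3717 Pa = 34.3717 / 133.322 mmHg = 0.2578 mmHg


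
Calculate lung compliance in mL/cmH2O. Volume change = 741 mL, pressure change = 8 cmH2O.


C = dV / dP
C = 741 / 8
C = 92.62 mL/cmH2O


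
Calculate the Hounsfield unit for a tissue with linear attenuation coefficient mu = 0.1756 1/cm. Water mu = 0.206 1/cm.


HU = ((mu_tissue - mu_water) / mu_water) * 1000
HU = ((0.1756 - 0.206) / 0.206) * 1000
HU = -147.6


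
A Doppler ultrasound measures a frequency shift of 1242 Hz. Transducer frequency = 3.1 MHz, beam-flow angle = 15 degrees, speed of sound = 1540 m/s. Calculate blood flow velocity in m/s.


v = fd * c / (2 * f0 * cos(theta))
v = 1242 * 1540 / (2 * 3.1000e+06 * cos(15))
v = 0.3194 m/s


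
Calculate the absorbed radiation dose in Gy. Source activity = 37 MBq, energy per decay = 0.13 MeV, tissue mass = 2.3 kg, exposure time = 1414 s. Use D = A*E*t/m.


A = 37 MBq = 3.7000e+07 Bq
E = 0.13 MeV = 2.0826e-14 J
D = A*E*t/m = 3.7000e+07*2.0826e-14*1414/2.3
D = 4.7373e-04 Gy


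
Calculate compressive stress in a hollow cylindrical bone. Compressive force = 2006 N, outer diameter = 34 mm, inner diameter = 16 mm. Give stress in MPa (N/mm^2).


A = pi*(r_o^2 - r_i^2)
r_o = 17 mm, r_i = 8 mm
A = 706.858 mm^2
sigma = F/A = 2006 / 706.858
sigma = 2.838 MPa


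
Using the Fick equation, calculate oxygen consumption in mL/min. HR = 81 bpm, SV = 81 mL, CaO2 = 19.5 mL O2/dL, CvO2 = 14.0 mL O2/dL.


CO = HR*SV = 81*81/1000 = 6.561 L/min
a-v O2 diff = 19.5 - 14.0 = 5.5 mL/dL
VO2 = CO * (CaO2-CvO2) * 10 dL/L
VO2 = 6.561 * 5.5 * 10
VO2 = 360.9 mL/min


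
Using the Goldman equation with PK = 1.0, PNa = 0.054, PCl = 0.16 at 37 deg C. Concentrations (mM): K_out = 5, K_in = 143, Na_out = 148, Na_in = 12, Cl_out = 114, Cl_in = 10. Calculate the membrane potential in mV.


Vm = (RT/F)*ln((PK*Ko + PNa*Nao + PCl*Cli)/(PK*Ki + PNa*Nai + PCl*Clo))
Numer = 14.592, Denom = 161.888
Vm = -64.31 mV


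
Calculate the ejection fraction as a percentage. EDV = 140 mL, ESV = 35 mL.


SV = EDV - ESV = 140 - 35 = 105 mL
EF = SV/EDV * 100 = 105/140 * 100
EF = 75%


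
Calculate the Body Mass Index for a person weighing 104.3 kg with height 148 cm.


BMI = weight / height^2
height = 148 cm = 1.48 m
BMI = 104.3 / 1.48^2
BMI = 47.62 kg/m^2


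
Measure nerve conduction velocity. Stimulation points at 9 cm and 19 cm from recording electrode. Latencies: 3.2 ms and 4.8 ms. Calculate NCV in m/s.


Distance = (19 - 9) / 100 = 0.1 m
dt = (4.8 - 3.2) / 1000 = 0.0016 s
NCV = dist / dt = 62.5 m/s


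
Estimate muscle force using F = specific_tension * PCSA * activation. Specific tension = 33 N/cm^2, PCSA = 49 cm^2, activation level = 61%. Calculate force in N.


F = sigma * PCSA * activation
F = 33 * 49 * 0.61
F = 986.4 N


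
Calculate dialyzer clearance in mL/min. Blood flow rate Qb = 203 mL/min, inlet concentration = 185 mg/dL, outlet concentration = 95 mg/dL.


K = Qb * (Cb_in - Cb_out) / Cb_in
K = 203 * (185 - 95) / 185
K = 98.76 mL/min


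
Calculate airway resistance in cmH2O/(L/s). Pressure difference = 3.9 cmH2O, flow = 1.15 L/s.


R = dP / flow
R = 3.9 / 1.15
R = 3.391 cmH2O/(L/s)


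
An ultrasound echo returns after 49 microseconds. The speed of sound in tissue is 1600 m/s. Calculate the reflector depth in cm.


depth = c * t / 2
t = 49 us = 4.9000e-05 s
depth = 1600 * 4.9000e-05 / 2
depth = 0.0392 m = 3.92 cm


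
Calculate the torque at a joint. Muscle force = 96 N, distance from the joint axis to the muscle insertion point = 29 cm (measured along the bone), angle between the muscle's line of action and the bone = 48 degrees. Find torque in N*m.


Torque = F * d * sin(theta)   (moment arm = d*sin(theta))
d = 29 cm = 0.29 m
Torque = 96 * 0.29 * sin(48)
Torque = 20.69 N*m


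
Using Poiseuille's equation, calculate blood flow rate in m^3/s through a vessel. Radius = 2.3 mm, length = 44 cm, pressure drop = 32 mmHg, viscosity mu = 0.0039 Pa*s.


Q = pi*r^4*dP / (8*mu*L)
r = 0.0023 m, L = 0.44 m
dP = 32 mmHg = 4266.304 Pa
Q = 2.7322e-05 m^3/s


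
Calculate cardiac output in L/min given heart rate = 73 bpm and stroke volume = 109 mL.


CO = HR * SV
CO = 73 * 109 / 1000
CO = 7.957 L/min


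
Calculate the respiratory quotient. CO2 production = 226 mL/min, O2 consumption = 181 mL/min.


RQ = VCO2 / VO2
RQ = 226 / 181
RQ = 1.249


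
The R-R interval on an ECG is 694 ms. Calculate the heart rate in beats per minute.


HR = 60 / RR_interval(s)
RR = 694 ms = 0.694 s
HR = 60 / 0.694 = 86.46 bpm


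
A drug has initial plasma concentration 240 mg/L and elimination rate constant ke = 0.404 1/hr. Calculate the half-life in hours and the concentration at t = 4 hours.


t_half = ln(2) / ke = 0.693147 / 0.404 = 1.716 hr
C(t) = C0 * exp(-ke*t) = 240 * exp(-0.404*4)
C(4) = 47.69 mg/L


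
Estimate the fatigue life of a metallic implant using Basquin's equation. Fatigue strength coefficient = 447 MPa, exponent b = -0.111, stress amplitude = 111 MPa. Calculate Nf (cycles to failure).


sigma_a = sigma_f' * (2Nf)^b
2Nf = (sigma_a/sigma_f')^(1/b)
2Nf = (111/447)^(1/-0.111)
2Nf = 282040.33
Nf = 1.41e+05


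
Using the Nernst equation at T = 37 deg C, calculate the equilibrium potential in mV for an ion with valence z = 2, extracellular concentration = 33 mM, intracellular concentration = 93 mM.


E = (RT/(zF)) * ln(C_out/C_in)
T = 37 + 273.15 = 310.15 K
E = (8.314 * 310.15 / (2 * 96485)) * ln(33/93)
E = -13.84 mV


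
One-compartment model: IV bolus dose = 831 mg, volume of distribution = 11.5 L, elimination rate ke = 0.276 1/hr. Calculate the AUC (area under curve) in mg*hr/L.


C0 = Dose/Vd = 831/11.5 = 72.2609 mg/L
AUC = C0/ke = 72.2609/0.276
AUC = 261.8 mg*hr/L


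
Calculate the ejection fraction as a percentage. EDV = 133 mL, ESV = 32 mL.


SV = EDV - ESV = 133 - 32 = 101 mL
EF = SV/EDV * 100 = 101/133 * 100
EF = 75.94%


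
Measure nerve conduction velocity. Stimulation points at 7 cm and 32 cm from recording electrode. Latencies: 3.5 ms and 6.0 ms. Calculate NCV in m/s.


Distance = (32 - 7) / 100 = 0.25 m
dt = (6.0 - 3.5) / 1000 = 0.0025 s
NCV = dist / dt = 100 m/s


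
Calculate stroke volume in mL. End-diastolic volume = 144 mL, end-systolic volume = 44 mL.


SV = EDV - ESV
SV = 144 - 44
SV = 100 mL


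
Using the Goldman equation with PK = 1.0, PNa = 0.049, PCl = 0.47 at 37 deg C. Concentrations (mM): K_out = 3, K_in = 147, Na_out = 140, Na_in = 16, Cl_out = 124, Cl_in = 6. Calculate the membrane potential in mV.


Vm = (RT/F)*ln((PK*Ko + PNa*Nao + PCl*Cli)/(PK*Ki + PNa*Nai + PCl*Clo))
Numer = 12.68, Denom = 206.064
Vm = -74.51 mV


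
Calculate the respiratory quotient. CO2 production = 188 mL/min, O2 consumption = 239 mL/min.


RQ = VCO2 / VO2
RQ = 188 / 239
RQ = 0.7866


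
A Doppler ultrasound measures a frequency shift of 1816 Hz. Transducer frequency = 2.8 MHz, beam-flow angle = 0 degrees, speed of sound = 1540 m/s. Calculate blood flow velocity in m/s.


v = fd * c / (2 * f0 * cos(theta))
v = 1816 * 1540 / (2 * 2.8000e+06 * cos(0))
v = 0.4994 m/s


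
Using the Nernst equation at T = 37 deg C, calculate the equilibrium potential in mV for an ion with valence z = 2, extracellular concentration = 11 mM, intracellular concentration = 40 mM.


E = (RT/(zF)) * ln(C_out/C_in)
T = 37 + 273.15 = 310.15 K
E = (8.314 * 310.15 / (2 * 96485)) * ln(11/40)
E = -17.25 mV


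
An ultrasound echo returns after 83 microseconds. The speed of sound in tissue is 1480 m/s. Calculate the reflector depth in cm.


depth = c * t / 2
t = 83 us = 8.3000e-05 s
depth = 1480 * 8.3000e-05 / 2
depth = 0.06142 m = 6.142 cm


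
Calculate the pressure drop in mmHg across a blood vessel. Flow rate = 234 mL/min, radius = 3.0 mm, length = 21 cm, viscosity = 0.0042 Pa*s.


dP = 8*mu*L*Q / (pi*r^4)
Q = 234 mL/min = 3.9e-06 m^3/s
dP = 108.14 Pa = 108.14 / 133.322 mmHg = 0.8111 mmHg


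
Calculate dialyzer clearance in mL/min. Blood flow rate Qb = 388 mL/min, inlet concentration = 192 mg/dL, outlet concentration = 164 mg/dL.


K = Qb * (Cb_in - Cb_out) / Cb_in
K = 388 * (192 - 164) / 192
K = 56.58 mL/min


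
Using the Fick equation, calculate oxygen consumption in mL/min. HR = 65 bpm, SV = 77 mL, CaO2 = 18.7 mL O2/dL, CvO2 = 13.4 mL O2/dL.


CO = HR*SV = 65*77/1000 = 5.005 L/min
a-v O2 diff = 18.7 - 13.4 = 5.3 mL/dL
VO2 = CO * (CaO2-CvO2) * 10 dL/L
VO2 = 5.005 * 5.3 * 10
VO2 = 265.3 mL/min


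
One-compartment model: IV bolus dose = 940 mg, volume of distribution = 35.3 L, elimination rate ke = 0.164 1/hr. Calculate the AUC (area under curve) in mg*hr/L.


C0 = Dose/Vd = 940/35.3 = 26.6289 mg/L
AUC = C0/ke = 26.6289/0.164
AUC = 162.4 mg*hr/L


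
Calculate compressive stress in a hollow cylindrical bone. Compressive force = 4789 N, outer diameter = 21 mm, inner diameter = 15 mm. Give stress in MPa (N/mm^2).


A = pi*(r_o^2 - r_i^2)
r_o = 10.5 mm, r_i = 7.5 mm
A = 169.646 mm^2
sigma = F/A = 4789 / 169.646
sigma = 28.23 MPa


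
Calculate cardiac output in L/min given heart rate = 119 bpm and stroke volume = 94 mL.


CO = HR * SV
CO = 119 * 94 / 1000
CO = 11.19 L/min


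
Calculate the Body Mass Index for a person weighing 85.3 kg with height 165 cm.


BMI = weight / height^2
height = 165 cm = 1.65 m
BMI = 85.3 / 1.65^2
BMI = 31.33 kg/m^2


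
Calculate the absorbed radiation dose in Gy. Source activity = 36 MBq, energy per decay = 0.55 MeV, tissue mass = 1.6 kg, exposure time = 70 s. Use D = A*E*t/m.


A = 36 MBq = 3.6000e+07 Bq
E = 0.55 MeV = 8.811e-14 J
D = A*E*t/m = 3.6000e+07*8.811e-14*70/1.6
D = 1.3877e-04 Gy


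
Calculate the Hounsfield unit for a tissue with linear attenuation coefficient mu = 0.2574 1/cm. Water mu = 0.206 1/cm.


HU = ((mu_tissue - mu_water) / mu_water) * 1000
HU = ((0.2574 - 0.206) / 0.206) * 1000
HU = 249.5


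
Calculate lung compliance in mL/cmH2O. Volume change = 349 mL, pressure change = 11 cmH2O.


C = dV / dP
C = 349 / 11
C = 31.73 mL/cmH2O


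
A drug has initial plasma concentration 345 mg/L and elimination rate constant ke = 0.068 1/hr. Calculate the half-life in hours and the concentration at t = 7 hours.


t_half = ln(2) / ke = 0.693147 / 0.068 = 10.19 hr
C(t) = C0 * exp(-ke*t) = 345 * exp(-0.068*7)
C(7) = 214.3 mg/L


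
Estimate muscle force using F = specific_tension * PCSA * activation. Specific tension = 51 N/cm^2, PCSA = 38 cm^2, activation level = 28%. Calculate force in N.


F = sigma * PCSA * activation
F = 51 * 38 * 0.28
F = 542.6 N


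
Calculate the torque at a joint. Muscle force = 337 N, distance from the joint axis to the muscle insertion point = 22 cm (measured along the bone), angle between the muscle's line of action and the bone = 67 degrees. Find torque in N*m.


Torque = F * d * sin(theta)   (moment arm = d*sin(theta))
d = 22 cm = 0.22 m
Torque = 337 * 0.22 * sin(67)
Torque = 68.25 N*m


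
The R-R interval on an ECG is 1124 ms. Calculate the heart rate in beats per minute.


HR = 60 / RR_interval(s)
RR = 1124 ms = 1.124 s
HR = 60 / 1.124 = 53.38 bpm


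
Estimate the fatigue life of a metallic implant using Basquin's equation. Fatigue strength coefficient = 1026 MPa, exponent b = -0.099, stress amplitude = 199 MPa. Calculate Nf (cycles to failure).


sigma_a = sigma_f' * (2Nf)^b
2Nf = (sigma_a/sigma_f')^(1/b)
2Nf = (199/1026)^(1/-0.099)
2Nf = 15663606
Nf = 7.8318e+06


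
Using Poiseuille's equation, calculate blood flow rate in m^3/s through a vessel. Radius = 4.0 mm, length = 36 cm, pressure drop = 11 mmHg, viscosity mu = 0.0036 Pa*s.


Q = pi*r^4*dP / (8*mu*L)
r = 0.004 m, L = 0.36 m
dP = 11 mmHg = 1466.542 Pa
Q = 1.1376e-04 m^3/s


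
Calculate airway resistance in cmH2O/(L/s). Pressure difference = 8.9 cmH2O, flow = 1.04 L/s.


R = dP / flow
R = 8.9 / 1.04
R = 8.558 cmH2O/(L/s)


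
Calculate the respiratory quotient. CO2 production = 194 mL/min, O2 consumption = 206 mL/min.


RQ = VCO2 / VO2
RQ = 194 / 206
RQ = 0.9417


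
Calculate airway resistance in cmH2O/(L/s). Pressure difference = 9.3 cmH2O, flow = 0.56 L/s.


R = dP / flow
R = 9.3 / 0.56
R = 16.61 cmH2O/(L/s)


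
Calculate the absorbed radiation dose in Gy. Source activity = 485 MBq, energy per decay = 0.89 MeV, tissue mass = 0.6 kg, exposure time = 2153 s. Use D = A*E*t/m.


A = 485 MBq = 4.8500e+08 Bq
E = 0.89 MeV = 1.42578e-13 J
D = A*E*t/m = 4.8500e+08*1.42578e-13*2153/0.6
D = 0.2481 Gy


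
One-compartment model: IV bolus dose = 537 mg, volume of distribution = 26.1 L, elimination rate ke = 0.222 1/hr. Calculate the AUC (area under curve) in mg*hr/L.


C0 = Dose/Vd = 537/26.1 = 20.5747 mg/L
AUC = C0/ke = 20.5747/0.222
AUC = 92.68 mg*hr/L


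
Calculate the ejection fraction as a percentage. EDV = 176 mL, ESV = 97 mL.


SV = EDV - ESV = 176 - 97 = 79 mL
EF = SV/EDV * 100 = 79/176 * 100
EF = 44.89%


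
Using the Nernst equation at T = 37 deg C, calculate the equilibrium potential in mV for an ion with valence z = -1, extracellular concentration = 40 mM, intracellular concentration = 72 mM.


E = (RT/(zF)) * ln(C_out/C_in)
T = 37 + 273.15 = 310.15 K
E = (8.314 * 310.15 / (-1 * 96485)) * ln(40/72)
E = 15.71 mV


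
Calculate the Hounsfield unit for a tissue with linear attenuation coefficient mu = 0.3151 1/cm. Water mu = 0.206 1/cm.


HU = ((mu_tissue - mu_water) / mu_water) * 1000
HU = ((0.3151 - 0.206) / 0.206) * 1000
HU = 529.6


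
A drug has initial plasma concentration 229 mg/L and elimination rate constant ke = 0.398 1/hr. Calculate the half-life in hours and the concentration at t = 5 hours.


t_half = ln(2) / ke = 0.693147 / 0.398 = 1.742 hr
C(t) = C0 * exp(-ke*t) = 229 * exp(-0.398*5)
C(5) = 31.3 mg/L


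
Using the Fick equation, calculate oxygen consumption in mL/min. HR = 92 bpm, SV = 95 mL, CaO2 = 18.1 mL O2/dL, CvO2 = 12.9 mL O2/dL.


CO = HR*SV = 92*95/1000 = 8.74 L/min
a-v O2 diff = 18.1 - 12.9 = 5.2 mL/dL
VO2 = CO * (CaO2-CvO2) * 10 dL/L
VO2 = 8.74 * 5.2 * 10
VO2 = 454.5 mL/min


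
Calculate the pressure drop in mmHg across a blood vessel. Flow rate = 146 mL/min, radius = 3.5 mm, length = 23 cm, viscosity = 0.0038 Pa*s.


dP = 8*mu*L*Q / (pi*r^4)
Q = 146 mL/min = 2.43333e-06 m^3/s
dP = 36.0895 Pa = 36.0895 / 133.322 mmHg = 0.2707 mmHg


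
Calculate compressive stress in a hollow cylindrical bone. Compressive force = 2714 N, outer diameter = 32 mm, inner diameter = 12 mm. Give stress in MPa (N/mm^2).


A = pi*(r_o^2 - r_i^2)
r_o = 16 mm, r_i = 6 mm
A = 691.15 mm^2
sigma = F/A = 2714 / 691.15
sigma = 3.927 MPa


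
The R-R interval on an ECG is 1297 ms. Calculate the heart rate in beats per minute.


HR = 60 / RR_interval(s)
RR = 1297 ms = 1.297 s
HR = 60 / 1.297 = 46.26 bpm


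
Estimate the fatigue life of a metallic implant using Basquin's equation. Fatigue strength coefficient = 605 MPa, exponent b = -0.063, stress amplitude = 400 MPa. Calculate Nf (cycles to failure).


sigma_a = sigma_f' * (2Nf)^b
2Nf = (sigma_a/sigma_f')^(1/b)
2Nf = (400/605)^(1/-0.063)
2Nf = 711.71754
Nf = 355.9


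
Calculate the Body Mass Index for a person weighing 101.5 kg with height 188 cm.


BMI = weight / height^2
height = 188 cm = 1.88 m
BMI = 101.5 / 1.88^2
BMI = 28.72 kg/m^2


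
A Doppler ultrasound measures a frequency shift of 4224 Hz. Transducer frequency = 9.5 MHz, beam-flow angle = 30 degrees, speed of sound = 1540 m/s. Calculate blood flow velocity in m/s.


v = fd * c / (2 * f0 * cos(theta))
v = 4224 * 1540 / (2 * 9.5000e+06 * cos(30))
v = 0.3953 m/s


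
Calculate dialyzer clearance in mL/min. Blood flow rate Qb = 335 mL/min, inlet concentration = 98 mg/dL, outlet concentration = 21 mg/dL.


K = Qb * (Cb_in - Cb_out) / Cb_in
K = 335 * (98 - 21) / 98
K = 263.2 mL/min


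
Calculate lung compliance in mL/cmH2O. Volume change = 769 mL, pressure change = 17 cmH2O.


C = dV / dP
C = 769 / 17
C = 45.24 mL/cmH2O


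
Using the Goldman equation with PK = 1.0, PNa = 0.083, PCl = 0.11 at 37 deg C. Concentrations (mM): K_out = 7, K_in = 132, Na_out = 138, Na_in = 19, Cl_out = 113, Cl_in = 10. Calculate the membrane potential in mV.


Vm = (RT/F)*ln((PK*Ko + PNa*Nao + PCl*Cli)/(PK*Ki + PNa*Nai + PCl*Clo))
Numer = 19.554, Denom = 146.007
Vm = -53.73 mV


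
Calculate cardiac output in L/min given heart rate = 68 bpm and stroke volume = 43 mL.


CO = HR * SV
CO = 68 * 43 / 1000
CO = 2.924 L/min


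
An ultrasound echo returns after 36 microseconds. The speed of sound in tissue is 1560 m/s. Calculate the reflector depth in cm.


depth = c * t / 2
t = 36 us = 3.6000e-05 s
depth = 1560 * 3.6000e-05 / 2
depth = 0.02808 m = 2.808 cm


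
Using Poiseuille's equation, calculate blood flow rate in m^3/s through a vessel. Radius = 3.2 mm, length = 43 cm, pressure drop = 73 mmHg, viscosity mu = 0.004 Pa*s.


Q = pi*r^4*dP / (8*mu*L)
r = 0.0032 m, L = 0.43 m
dP = 73 mmHg = 9732.506 Pa
Q = 2.3300e-04 m^3/s


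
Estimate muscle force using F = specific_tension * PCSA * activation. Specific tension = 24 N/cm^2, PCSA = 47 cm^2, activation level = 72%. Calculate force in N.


F = sigma * PCSA * activation
F = 24 * 47 * 0.72
F = 812.2 N


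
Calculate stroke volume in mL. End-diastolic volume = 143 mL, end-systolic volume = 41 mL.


SV = EDV - ESV
SV = 143 - 41
SV = 102 mL


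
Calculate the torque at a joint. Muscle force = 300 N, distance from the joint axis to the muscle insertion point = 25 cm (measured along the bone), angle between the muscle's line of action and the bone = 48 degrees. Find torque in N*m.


Torque = F * d * sin(theta)   (moment arm = d*sin(theta))
d = 25 cm = 0.25 m
Torque = 300 * 0.25 * sin(48)
Torque = 55.74 N*m


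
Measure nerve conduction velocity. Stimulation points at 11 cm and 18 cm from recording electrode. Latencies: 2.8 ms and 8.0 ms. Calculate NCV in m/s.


Distance = (18 - 11) / 100 = 0.07 m
dt = (8.0 - 2.8) / 1000 = 0.0052 s
NCV = dist / dt = 13.46 m/s


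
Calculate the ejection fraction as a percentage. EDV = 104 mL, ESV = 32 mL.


SV = EDV - ESV = 104 - 32 = 72 mL
EF = SV/EDV * 100 = 72/104 * 100
EF = 69.23%


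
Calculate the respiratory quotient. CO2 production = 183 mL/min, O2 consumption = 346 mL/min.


RQ = VCO2 / VO2
RQ = 183 / 346
RQ = 0.5289


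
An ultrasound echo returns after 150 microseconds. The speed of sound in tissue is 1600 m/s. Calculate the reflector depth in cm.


depth = c * t / 2
t = 150 us = 1.5000e-04 s
depth = 1600 * 1.5000e-04 / 2
depth = 0.12 m = 12 cm


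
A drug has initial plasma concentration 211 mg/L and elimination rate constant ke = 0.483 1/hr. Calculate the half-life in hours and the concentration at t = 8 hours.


t_half = ln(2) / ke = 0.693147 / 0.483 = 1.435 hr
C(t) = C0 * exp(-ke*t) = 211 * exp(-0.483*8)
C(8) = 4.428 mg/L


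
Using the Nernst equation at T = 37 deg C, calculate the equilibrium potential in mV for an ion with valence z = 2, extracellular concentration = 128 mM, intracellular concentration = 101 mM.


E = (RT/(zF)) * ln(C_out/C_in)
T = 37 + 273.15 = 310.15 K
E = (8.314 * 310.15 / (2 * 96485)) * ln(128/101)
E = 3.166 mV


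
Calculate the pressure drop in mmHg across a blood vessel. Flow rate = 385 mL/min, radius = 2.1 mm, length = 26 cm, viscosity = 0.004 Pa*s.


dP = 8*mu*L*Q / (pi*r^4)
Q = 385 mL/min = 6.41667e-06 m^3/s
dP = 873.788 Pa = 873.788 / 133.322 mmHg = 6.554 mmHg


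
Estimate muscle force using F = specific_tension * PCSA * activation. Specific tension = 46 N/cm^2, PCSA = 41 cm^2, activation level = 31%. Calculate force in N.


F = sigma * PCSA * activation
F = 46 * 41 * 0.31
F = 584.7 N


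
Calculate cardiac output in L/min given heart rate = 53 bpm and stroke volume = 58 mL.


CO = HR * SV
CO = 53 * 58 / 1000
CO = 3.074 L/min


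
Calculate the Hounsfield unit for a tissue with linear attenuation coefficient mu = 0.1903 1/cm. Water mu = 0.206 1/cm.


HU = ((mu_tissue - mu_water) / mu_water) * 1000
HU = ((0.1903 - 0.206) / 0.206) * 1000
HU = -76.21


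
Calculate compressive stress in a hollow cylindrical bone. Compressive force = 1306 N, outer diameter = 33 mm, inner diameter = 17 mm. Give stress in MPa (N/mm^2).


A = pi*(r_o^2 - r_i^2)
r_o = 16.5 mm, r_i = 8.5 mm
A = 628.319 mm^2
sigma = F/A = 1306 / 628.319
sigma = 2.079 MPa


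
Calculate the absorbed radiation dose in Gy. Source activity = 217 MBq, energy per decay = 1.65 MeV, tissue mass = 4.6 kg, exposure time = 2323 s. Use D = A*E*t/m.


A = 217 MBq = 2.1700e+08 Bq
E = 1.65 MeV = 2.6433e-13 J
D = A*E*t/m = 2.1700e+08*2.6433e-13*2323/4.6
D = 0.02897 Gy


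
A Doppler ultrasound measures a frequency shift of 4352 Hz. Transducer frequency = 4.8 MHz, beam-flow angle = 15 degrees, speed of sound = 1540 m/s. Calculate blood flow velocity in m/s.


v = fd * c / (2 * f0 * cos(theta))
v = 4352 * 1540 / (2 * 4.8000e+06 * cos(15))
v = 0.7228 m/s


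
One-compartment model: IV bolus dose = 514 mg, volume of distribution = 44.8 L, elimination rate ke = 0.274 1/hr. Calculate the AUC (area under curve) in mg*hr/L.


C0 = Dose/Vd = 514/44.8 = 11.4732 mg/L
AUC = C0/ke = 11.4732/0.274
AUC = 41.87 mg*hr/L


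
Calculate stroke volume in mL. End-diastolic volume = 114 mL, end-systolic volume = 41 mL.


SV = EDV - ESV
SV = 114 - 41
SV = 73 mL


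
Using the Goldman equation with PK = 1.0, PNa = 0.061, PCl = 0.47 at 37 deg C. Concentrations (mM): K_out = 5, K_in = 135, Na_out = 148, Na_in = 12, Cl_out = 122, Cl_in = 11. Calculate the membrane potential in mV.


Vm = (RT/F)*ln((PK*Ko + PNa*Nao + PCl*Cli)/(PK*Ki + PNa*Nai + PCl*Clo))
Numer = 19.198, Denom = 193.072
Vm = -61.69 mV


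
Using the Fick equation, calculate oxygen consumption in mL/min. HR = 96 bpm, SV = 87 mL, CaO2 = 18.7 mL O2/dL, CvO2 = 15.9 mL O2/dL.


CO = HR*SV = 96*87/1000 = 8.352 L/min
a-v O2 diff = 18.7 - 15.9 = 2.8 mL/dL
VO2 = CO * (CaO2-CvO2) * 10 dL/L
VO2 = 8.352 * 2.8 * 10
VO2 = 233.9 mL/min


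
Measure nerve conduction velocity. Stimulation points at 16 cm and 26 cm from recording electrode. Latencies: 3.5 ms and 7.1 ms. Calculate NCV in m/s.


Distance = (26 - 16) / 100 = 0.1 m
dt = (7.1 - 3.5) / 1000 = 0.0036 s
NCV = dist / dt = 27.78 m/s


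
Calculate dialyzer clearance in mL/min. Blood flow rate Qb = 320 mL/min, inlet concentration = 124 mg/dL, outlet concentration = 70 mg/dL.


K = Qb * (Cb_in - Cb_out) / Cb_in
K = 320 * (124 - 70) / 124
K = 139.4 mL/min


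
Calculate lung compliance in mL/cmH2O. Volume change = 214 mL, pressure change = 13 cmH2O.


C = dV / dP
C = 214 / 13
C = 16.46 mL/cmH2O


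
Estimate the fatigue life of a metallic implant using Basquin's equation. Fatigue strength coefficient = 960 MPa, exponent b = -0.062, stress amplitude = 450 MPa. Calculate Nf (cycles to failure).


sigma_a = sigma_f' * (2Nf)^b
2Nf = (sigma_a/sigma_f')^(1/b)
2Nf = (450/960)^(1/-0.062)
2Nf = 202954.51
Nf = 1.015e+05


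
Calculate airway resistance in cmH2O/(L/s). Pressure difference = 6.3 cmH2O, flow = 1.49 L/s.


R = dP / flow
R = 6.3 / 1.49
R = 4.228 cmH2O/(L/s)


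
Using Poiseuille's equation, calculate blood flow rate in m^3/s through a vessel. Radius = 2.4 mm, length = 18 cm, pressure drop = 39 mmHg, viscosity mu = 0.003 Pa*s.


Q = pi*r^4*dP / (8*mu*L)
r = 0.0024 m, L = 0.18 m
dP = 39 mmHg = 5199.558 Pa
Q = 1.2545e-04 m^3/s


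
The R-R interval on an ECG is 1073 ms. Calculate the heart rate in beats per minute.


HR = 60 / RR_interval(s)
RR = 1073 ms = 1.073 s
HR = 60 / 1.073 = 55.92 bpm


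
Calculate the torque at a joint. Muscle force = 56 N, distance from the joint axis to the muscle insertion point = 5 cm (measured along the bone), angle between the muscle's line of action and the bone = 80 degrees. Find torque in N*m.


Torque = F * d * sin(theta)   (moment arm = d*sin(theta))
d = 5 cm = 0.05 m
Torque = 56 * 0.05 * sin(80)
Torque = 2.757 N*m


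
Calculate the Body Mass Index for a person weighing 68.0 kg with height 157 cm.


BMI = weight / height^2
height = 157 cm = 1.57 m
BMI = 68.0 / 1.57^2
BMI = 27.59 kg/m^2


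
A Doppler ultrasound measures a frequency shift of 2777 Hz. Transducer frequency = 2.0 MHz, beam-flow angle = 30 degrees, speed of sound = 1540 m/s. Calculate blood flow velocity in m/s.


v = fd * c / (2 * f0 * cos(theta))
v = 2777 * 1540 / (2 * 2.0000e+06 * cos(30))
v = 1.235 m/s


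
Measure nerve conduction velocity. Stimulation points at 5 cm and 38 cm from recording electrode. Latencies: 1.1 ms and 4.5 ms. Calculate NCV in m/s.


Distance = (38 - 5) / 100 = 0.33 m
dt = (4.5 - 1.1) / 1000 = 0.0034 s
NCV = dist / dt = 97.06 m/s


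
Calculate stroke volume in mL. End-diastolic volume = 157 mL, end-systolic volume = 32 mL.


SV = EDV - ESV
SV = 157 - 32
SV = 125 mL


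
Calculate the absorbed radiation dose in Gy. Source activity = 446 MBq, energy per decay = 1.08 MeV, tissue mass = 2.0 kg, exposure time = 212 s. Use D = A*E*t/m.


A = 446 MBq = 4.4600e+08 Bq
E = 1.08 MeV = 1.73016e-13 J
D = A*E*t/m = 4.4600e+08*1.73016e-13*212/2.0
D = 0.00818 Gy


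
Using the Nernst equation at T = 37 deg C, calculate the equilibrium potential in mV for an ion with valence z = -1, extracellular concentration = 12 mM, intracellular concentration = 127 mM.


E = (RT/(zF)) * ln(C_out/C_in)
T = 37 + 273.15 = 310.15 K
E = (8.314 * 310.15 / (-1 * 96485)) * ln(12/127)
E = 63.05 mV


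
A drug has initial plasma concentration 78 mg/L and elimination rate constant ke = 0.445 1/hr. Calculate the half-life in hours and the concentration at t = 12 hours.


t_half = ln(2) / ke = 0.693147 / 0.445 = 1.558 hr
C(t) = C0 * exp(-ke*t) = 78 * exp(-0.445*12)
C(12) = 0.3741 mg/L


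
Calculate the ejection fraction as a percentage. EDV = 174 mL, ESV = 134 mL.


SV = EDV - ESV = 174 - 134 = 40 mL
EF = SV/EDV * 100 = 40/174 * 100
EF = 22.99%


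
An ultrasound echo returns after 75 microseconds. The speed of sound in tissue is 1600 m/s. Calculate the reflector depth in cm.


depth = c * t / 2
t = 75 us = 7.5000e-05 s
depth = 1600 * 7.5000e-05 / 2
depth = 0.06 m = 6 cm


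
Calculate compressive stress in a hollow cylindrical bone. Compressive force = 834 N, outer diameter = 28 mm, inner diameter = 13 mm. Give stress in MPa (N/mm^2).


A = pi*(r_o^2 - r_i^2)
r_o = 14 mm, r_i = 6.5 mm
A = 483.02 mm^2
sigma = F/A = 834 / 483.02
sigma = 1.727 MPa


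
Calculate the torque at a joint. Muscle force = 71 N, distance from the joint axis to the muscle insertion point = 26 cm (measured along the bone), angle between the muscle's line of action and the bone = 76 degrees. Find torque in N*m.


Torque = F * d * sin(theta)   (moment arm = d*sin(theta))
d = 26 cm = 0.26 m
Torque = 71 * 0.26 * sin(76)
Torque = 17.91 N*m


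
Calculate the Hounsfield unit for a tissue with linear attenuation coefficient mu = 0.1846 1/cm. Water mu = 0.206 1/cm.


HU = ((mu_tissue - mu_water) / mu_water) * 1000
HU = ((0.1846 - 0.206) / 0.206) * 1000
HU = -103.9


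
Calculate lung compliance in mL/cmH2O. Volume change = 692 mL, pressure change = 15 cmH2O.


C = dV / dP
C = 692 / 15
C = 46.13 mL/cmH2O


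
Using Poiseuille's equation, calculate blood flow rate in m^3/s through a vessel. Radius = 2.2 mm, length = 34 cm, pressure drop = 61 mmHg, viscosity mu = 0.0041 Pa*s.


Q = pi*r^4*dP / (8*mu*L)
r = 0.0022 m, L = 0.34 m
dP = 61 mmHg = 8132.642 Pa
Q = 5.3669e-05 m^3/s


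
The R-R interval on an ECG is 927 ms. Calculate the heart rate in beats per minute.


HR = 60 / RR_interval(s)
RR = 927 ms = 0.927 s
HR = 60 / 0.927 = 64.72 bpm


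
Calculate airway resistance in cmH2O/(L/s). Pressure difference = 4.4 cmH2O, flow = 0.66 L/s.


R = dP / flow
R = 4.4 / 0.66
R = 6.667 cmH2O/(L/s)


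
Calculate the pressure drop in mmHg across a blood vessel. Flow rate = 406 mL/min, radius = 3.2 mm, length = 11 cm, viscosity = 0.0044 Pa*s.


dP = 8*mu*L*Q / (pi*r^4)
Q = 406 mL/min = 6.76667e-06 m^3/s
dP = 79.5354 Pa = 79.5354 / 133.322 mmHg = 0.5966 mmHg


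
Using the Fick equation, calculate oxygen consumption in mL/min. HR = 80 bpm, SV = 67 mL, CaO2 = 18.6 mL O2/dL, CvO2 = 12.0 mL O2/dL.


CO = HR*SV = 80*67/1000 = 5.36 L/min
a-v O2 diff = 18.6 - 12.0 = 6.6 mL/dL
VO2 = CO * (CaO2-CvO2) * 10 dL/L
VO2 = 5.36 * 6.6 * 10
VO2 = 353.8 mL/min


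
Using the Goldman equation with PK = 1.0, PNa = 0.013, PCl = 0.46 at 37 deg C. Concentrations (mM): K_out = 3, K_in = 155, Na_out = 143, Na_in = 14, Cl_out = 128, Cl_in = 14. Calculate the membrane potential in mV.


Vm = (RT/F)*ln((PK*Ko + PNa*Nao + PCl*Cli)/(PK*Ki + PNa*Nai + PCl*Clo))
Numer = 11.299, Denom = 214.062
Vm = -78.61 mV


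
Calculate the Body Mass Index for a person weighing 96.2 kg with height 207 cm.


BMI = weight / height^2
height = 207 cm = 2.07 m
BMI = 96.2 / 2.07^2
BMI = 22.45 kg/m^2


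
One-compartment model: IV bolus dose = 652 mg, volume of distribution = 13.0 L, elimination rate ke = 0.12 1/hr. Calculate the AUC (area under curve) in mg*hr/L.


C0 = Dose/Vd = 652/13.0 = 50.1538 mg/L
AUC = C0/ke = 50.1538/0.12
AUC = 417.9 mg*hr/L


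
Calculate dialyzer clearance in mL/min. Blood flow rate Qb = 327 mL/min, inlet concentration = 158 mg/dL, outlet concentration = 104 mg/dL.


K = Qb * (Cb_in - Cb_out) / Cb_in
K = 327 * (158 - 104) / 158
K = 111.8 mL/min


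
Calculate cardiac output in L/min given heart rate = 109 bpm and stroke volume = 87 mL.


CO = HR * SV
CO = 109 * 87 / 1000
CO = 9.483 L/min


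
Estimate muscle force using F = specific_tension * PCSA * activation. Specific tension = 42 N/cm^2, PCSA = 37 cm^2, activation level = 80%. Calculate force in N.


F = sigma * PCSA * activation
F = 42 * 37 * 0.8
F = 1243 N


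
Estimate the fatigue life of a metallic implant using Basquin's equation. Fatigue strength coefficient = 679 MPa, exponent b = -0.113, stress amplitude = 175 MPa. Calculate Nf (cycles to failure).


sigma_a = sigma_f' * (2Nf)^b
2Nf = (sigma_a/sigma_f')^(1/b)
2Nf = (175/679)^(1/-0.113)
2Nf = 162517.53
Nf = 8.126e+04


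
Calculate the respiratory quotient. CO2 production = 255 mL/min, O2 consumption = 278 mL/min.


RQ = VCO2 / VO2
RQ = 255 / 278
RQ = 0.9173


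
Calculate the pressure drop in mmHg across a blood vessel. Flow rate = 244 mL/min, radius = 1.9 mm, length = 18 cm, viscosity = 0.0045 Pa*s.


dP = 8*mu*L*Q / (pi*r^4)
Q = 244 mL/min = 4.06667e-06 m^3/s
dP = 643.65 Pa = 643.65 / 133.322 mmHg = 4.828 mmHg


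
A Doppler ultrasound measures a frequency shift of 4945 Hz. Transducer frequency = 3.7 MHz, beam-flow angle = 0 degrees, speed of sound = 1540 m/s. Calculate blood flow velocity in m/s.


v = fd * c / (2 * f0 * cos(theta))
v = 4945 * 1540 / (2 * 3.7000e+06 * cos(0))
v = 1.029 m/s


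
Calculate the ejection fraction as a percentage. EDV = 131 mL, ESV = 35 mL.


SV = EDV - ESV = 131 - 35 = 96 mL
EF = SV/EDV * 100 = 96/131 * 100
EF = 73.28%


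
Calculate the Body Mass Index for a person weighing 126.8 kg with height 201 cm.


BMI = weight / height^2
height = 201 cm = 2.01 m
BMI = 126.8 / 2.01^2
BMI = 31.39 kg/m^2


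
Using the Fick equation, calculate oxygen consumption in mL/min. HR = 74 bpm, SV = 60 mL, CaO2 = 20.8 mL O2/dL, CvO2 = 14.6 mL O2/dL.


CO = HR*SV = 74*60/1000 = 4.44 L/min
a-v O2 diff = 20.8 - 14.6 = 6.2 mL/dL
VO2 = CO * (CaO2-CvO2) * 10 dL/L
VO2 = 4.44 * 6.2 * 10
VO2 = 275.3 mL/min


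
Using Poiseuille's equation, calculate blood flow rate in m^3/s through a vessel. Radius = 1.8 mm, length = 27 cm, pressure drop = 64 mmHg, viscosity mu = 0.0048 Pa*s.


Q = pi*r^4*dP / (8*mu*L)
r = 0.0018 m, L = 0.27 m
dP = 64 mmHg = 8532.608 Pa
Q = 2.7141e-05 m^3/s


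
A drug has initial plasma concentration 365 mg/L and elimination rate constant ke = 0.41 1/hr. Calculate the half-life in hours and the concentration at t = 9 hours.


t_half = ln(2) / ke = 0.693147 / 0.41 = 1.691 hr
C(t) = C0 * exp(-ke*t) = 365 * exp(-0.41*9)
C(9) = 9.115 mg/L


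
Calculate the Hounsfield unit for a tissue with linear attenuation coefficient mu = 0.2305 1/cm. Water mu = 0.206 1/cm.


HU = ((mu_tissue - mu_water) / mu_water) * 1000
HU = ((0.2305 - 0.206) / 0.206) * 1000
HU = 118.9


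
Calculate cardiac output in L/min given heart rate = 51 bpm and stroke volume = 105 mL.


CO = HR * SV
CO = 51 * 105 / 1000
CO = 5.355 L/min


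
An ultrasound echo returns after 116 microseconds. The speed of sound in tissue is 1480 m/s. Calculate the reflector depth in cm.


depth = c * t / 2
t = 116 us = 1.1600e-04 s
depth = 1480 * 1.1600e-04 / 2
depth = 0.08584 m = 8.584 cm


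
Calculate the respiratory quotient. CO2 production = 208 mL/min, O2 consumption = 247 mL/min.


RQ = VCO2 / VO2
RQ = 208 / 247
RQ = 0.8421


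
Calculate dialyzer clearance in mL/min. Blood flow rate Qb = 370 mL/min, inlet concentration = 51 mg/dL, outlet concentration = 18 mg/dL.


K = Qb * (Cb_in - Cb_out) / Cb_in
K = 370 * (51 - 18) / 51
K = 239.4 mL/min


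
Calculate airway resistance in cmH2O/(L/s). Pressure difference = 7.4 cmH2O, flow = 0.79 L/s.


R = dP / flow
R = 7.4 / 0.79
R = 9.367 cmH2O/(L/s)


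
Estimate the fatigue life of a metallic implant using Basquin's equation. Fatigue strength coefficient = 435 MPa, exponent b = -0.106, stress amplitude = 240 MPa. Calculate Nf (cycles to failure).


sigma_a = sigma_f' * (2Nf)^b
2Nf = (sigma_a/sigma_f')^(1/b)
2Nf = (240/435)^(1/-0.106)
2Nf = 273.26565
Nf = 136.6


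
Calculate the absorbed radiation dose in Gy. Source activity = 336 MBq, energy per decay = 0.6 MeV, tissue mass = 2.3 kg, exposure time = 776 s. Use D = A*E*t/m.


A = 336 MBq = 3.3600e+08 Bq
E = 0.6 MeV = 9.612e-14 J
D = A*E*t/m = 3.3600e+08*9.612e-14*776/2.3
D = 0.0109 Gy
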